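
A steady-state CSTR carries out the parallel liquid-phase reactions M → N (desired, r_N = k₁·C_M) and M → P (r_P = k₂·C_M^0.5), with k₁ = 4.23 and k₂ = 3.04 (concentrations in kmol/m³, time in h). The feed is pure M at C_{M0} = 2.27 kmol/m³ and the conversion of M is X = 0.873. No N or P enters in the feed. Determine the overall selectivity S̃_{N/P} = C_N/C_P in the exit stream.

0.747

Exit C_M = C_{M0}(1−X) = 2.27×0.127 = 0.2883 kmol/m³.
A CSTR operates uniformly at the exit composition, giving r_N = 1.219 and r_P = 1.632 (each k·C_M^n at C_M = 0.2883).
Overall selectivity = C_N/C_P = r_Nτ/(r_Pτ) = r_N/r_P = 0.747.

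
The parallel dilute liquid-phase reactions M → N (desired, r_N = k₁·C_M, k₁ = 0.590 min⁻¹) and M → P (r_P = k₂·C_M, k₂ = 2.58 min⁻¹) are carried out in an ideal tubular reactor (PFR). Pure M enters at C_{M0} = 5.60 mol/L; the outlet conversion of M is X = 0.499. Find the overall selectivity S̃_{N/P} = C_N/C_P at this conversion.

C_M = C_{M0}(1−X) = 2.806 mol/L.
Both paths are first order in M, so the instantaneous fraction to N is constant: dC_N/d(−C_M) = k₁/(k₁+k₂) = 0.1861.
C_N = 0.1861·(C_{M0}−C_M) = 0.1861×2.794 = 0.520 mol/L.
C_P = (C_{M0}−C_M)−C_N = 2.274 mol/L; S̃_{N/P} = 0.5201/2.274 = 0.229.

0.229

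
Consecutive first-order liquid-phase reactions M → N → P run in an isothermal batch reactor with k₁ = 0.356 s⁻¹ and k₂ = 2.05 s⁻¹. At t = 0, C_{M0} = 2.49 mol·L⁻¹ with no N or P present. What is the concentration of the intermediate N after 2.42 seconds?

0.217 mol·L⁻¹

The intermediate concentration in a first-order A→B→C sequence is C_N = k₁C_{M0}(e^(−k₁t) − e^(−k₂t))/(k₂−k₁).
e^(−k₁t) = e^(−0.356×2.42) = e^(−0.8615) = 0.4225; e^(−k₂t) = e^(−4.961) = 0.007006.
C_N = 0.356×2.49/(2.05−0.356) × (0.4225−0.007006) = 0.5233×0.4155 = 0.2174 mol·L⁻¹.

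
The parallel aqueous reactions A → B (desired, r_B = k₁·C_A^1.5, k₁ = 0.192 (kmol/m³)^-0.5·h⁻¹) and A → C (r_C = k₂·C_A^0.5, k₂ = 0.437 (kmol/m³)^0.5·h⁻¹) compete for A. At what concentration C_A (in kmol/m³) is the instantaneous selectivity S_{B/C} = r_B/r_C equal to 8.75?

S_{B/C} = (k₁/k₂)·C_A ⇒ C_A = S·k₂/k₁.
= 8.75×0.437/0.192 = 19.9 kmol/m³.

19.9 kmol/m³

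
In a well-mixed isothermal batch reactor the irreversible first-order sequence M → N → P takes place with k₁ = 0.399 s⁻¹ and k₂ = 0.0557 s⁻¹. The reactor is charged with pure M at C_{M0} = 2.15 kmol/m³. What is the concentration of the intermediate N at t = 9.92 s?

1.39 kmol/m³

The intermediate concentration in a first-order A→B→C sequence is C_N = k₁C_{M0}(e^(−k₁t) − e^(−k₂t))/(k₂−k₁).
e^(−k₁t) = e^(−0.399×9.92) = e^(−3.958) = 0.01910; e^(−k₂t) = e^(−0.5525) = 0.5755.
C_N = 0.399×2.15/(0.0557−0.399) × (0.01910−0.5755) = (-2.499)×(-0.5564) = 1.390 kmol/m³.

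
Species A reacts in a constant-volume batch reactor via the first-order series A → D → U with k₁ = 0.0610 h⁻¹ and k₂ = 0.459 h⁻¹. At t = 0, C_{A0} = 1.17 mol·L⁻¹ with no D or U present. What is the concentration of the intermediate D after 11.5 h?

0.0880 mol·L⁻¹

Solving the coupled first-order balances gives C_D(t) = [k₁/(k₂−k₁)]·C_{A0}·(e^(−k₁t) − e^(−k₂t)).
e^(−k₁t) = e^(−0.0610×11.5) = e^(−0.7015) = 0.4958; e^(−k₂t) = e^(−5.279) = 0.005100.
C_D = 0.0610×1.17/(0.459−0.0610) × (0.4958−0.005100) = 0.1793×0.4907 = 0.08800 mol·L⁻¹.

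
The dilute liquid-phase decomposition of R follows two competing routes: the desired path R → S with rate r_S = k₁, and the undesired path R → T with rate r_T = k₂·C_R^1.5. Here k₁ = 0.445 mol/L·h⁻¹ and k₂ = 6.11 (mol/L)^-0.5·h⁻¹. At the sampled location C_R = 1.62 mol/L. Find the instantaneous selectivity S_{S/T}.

0.0353

S_{S/T} = r_S/r_T = (k₁)/(k₂·C_R^1.5) = (k₁/k₂)·C_R^-1.5.
= (0.445) / (6.11×1.620^1.5) = 0.4450/12.60 = 0.0353.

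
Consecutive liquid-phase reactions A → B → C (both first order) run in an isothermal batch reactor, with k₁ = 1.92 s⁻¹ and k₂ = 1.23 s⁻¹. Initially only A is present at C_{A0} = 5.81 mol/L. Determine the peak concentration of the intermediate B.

2.63 mol/L

At the optimum, C_{B,max}/C_{A0} = (k₁/k₂)^[k₂/(k₂−k₁)].
= (1.92/1.23)^(1.23/(1.23−1.92)) = (1.561)^(-1.783) = 0.4521.
C_{B,max} = 0.4521×5.81 = 2.63 mol/L.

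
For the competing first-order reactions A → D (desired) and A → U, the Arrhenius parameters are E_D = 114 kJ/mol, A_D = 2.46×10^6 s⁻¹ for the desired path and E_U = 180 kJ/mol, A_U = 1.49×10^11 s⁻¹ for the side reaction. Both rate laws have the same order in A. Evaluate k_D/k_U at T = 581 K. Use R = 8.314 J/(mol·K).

14.2

Since both paths have the same order in A, the concentration cancels and S_{D/U} = k_D/k_U = (A_D/A_U)·exp[(E_U−E_D)/(RT)].
(E_U−E_D)/(RT) = (180−114)×10³/(8.314×581) = 66000/4830 = 13.66.
k_D/k_U = (2.46×10^6/1.49×10^11)·exp(13.66) = 1.651×10^-5 × 8.589×10^5 = 14.2.
Since E_D < E_U, lowering the temperature improves selectivity toward D.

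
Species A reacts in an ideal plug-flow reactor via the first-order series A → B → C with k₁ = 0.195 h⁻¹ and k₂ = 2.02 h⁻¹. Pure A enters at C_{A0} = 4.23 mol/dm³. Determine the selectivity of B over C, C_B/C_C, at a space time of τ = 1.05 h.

For first-order series with pure A initially, C_B(τ) = k₁C_{A0}/(k₂−k₁)·(e^(−k₁τ) − e^(−k₂τ)).
e^(−k₁τ) = e^(−0.195×1.05) = e^(−0.2048) = 0.8149; e^(−k₂τ) = e^(−2.121) = 0.1199.
C_B = 0.195×4.23/(2.02−0.195) × (0.8149−0.1199) = 0.4520×0.6949 = 0.3141 mol/dm³.
C_A = C_{A0}e^(−k₁τ) = 3.447 mol/dm³, so C_C = C_{A0}−C_A−C_B = 0.4691 mol/dm³; C_B/C_C = 0.670.

0.670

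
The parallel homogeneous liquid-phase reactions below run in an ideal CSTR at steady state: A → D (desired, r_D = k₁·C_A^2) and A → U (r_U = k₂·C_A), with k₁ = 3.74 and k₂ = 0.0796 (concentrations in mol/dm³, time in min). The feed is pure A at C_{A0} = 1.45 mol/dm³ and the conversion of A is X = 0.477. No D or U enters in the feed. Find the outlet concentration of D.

Exit C_A = C_{A0}(1−X) = 1.45×0.523 = 0.7583 mol/dm³.
Rates in a CSTR are evaluated at the outlet concentration: r_D = 3.74×0.7583^2 = 2.151, r_U = 0.0796×0.7583 = 0.06036.
Fraction of consumed A going to D: r_D/(r_D+r_U) = 0.9727.
C_D = 0.9727·C_{A0}·X = 0.9727×1.45×0.477 = 0.673 mol/dm³.

0.673 mol/dm³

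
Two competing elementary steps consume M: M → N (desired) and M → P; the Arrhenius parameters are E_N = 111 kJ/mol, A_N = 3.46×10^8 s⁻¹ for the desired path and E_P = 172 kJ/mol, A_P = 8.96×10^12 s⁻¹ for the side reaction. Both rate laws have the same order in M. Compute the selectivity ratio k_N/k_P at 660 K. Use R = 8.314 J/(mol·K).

Since both paths have the same order in M, the concentration cancels and S_{N/P} = k_N/k_P = (A_N/A_P)·exp[(E_P−E_N)/(RT)].
(E_P−E_N)/(RT) = (172−111)×10³/(8.314×660) = 61000/5487 = 11.12.
k_N/k_P = (3.46×10^8/8.96×10^12)·exp(11.12) = 3.862×10^-5 × 67285 = 2.60.
Since E_N < E_P, lowering the temperature improves selectivity toward N.

2.60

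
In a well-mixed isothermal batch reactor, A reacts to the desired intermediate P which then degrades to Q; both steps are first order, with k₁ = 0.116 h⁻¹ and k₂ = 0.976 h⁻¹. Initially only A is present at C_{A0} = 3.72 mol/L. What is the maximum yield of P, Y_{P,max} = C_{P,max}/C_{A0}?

Evaluating C_P at t_opt = ln(k₂/k₁)/(k₂−k₁) gives C_{P,max}/C_{A0} = (k₁/k₂)^[k₂/(k₂−k₁)].
= (0.116/0.976)^(0.976/(0.976−0.116)) = (0.1189)^(1.135) = 0.08917.

0.0892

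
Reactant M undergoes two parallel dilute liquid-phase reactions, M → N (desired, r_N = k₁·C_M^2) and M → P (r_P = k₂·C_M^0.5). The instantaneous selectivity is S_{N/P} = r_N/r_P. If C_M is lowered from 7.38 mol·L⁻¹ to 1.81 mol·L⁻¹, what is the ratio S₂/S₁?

0.121

S_{N/P} = (k₁/k₂)·C_M^1.5, so S₂/S₁ = (C_{M,2}/C_{M,1})^1.5.
= (1.81/7.38)^1.5 = (0.2453)^1.5 = 0.121.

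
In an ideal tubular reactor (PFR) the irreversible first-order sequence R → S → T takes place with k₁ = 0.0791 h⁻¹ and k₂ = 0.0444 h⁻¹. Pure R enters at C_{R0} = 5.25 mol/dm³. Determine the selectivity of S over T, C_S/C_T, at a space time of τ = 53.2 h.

0.225

For first-order series with pure R initially, C_S(τ) = k₁C_{R0}/(k₂−k₁)·(e^(−k₁τ) − e^(−k₂τ)).
e^(−k₁τ) = e^(−0.0791×53.2) = e^(−4.208) = 0.01487; e^(−k₂τ) = e^(−2.362) = 0.09422.
C_S = 0.0791×5.25/(0.0444−0.0791) × (0.01487−0.09422) = (-11.97)×(-0.07935) = 0.9496 mol/dm³.
C_R = C_{R0}e^(−k₁τ) = 0.07809 mol/dm³, so C_T = C_{R0}−C_R−C_S = 4.222 mol/dm³; C_S/C_T = 0.225.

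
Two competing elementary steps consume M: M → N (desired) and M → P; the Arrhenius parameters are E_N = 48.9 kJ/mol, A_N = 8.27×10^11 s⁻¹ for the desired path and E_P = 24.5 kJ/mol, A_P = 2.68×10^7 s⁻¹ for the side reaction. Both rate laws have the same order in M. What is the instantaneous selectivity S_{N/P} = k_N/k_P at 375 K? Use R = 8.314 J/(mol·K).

12.3

Since both paths have the same order in M, the concentration cancels and S_{N/P} = k_N/k_P = (A_N/A_P)·exp[(E_P−E_N)/(RT)].
(E_P−E_N)/(RT) = (24.5−48.9)×10³/(8.314×375) = -24400/3118 = -7.826.
k_N/k_P = (8.27×10^11/2.68×10^7)·exp(-7.826) = 30858 × 3.992×10^-4 = 12.3.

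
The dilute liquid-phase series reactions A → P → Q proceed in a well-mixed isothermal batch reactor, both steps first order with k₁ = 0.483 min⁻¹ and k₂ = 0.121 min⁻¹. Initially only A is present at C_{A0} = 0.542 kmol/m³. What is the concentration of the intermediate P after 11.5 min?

The intermediate concentration in a first-order A→B→C sequence is C_P = k₁C_{A0}(e^(−k₁t) − e^(−k₂t))/(k₂−k₁).
e^(−k₁t) = e^(−0.483×11.5) = e^(−5.554) = 0.003870; e^(−k₂t) = e^(−1.391) = 0.2487.
C_P = 0.483×0.542/(0.121−0.483) × (0.003870−0.2487) = (-0.7232)×(-0.2448) = 0.1771 kmol/m³.

0.177 kmol/m³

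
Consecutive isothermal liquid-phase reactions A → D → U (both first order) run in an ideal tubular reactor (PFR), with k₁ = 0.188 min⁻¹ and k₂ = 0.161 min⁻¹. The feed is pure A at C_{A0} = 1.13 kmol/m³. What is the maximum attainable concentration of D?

0.448 kmol/m³

Evaluating C_D at τ_opt = ln(k₂/k₁)/(k₂−k₁) gives C_{D,max}/C_{A0} = (k₁/k₂)^[k₂/(k₂−k₁)].
= (0.188/0.161)^(0.161/(0.161−0.188)) = (1.168)^(-5.963) = 0.3967.
C_{D,max} = 0.3967×1.13 = 0.448 kmol/m³.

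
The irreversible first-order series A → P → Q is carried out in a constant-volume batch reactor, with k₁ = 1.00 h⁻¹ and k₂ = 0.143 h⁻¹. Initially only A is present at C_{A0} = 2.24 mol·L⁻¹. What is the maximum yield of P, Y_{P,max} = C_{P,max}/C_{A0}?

At the optimum, C_{P,max}/C_{A0} = (k₁/k₂)^[k₂/(k₂−k₁)].
= (1.00/0.143)^(0.143/(0.143−1.00)) = (6.993)^(-0.1669) = 0.7229.

0.723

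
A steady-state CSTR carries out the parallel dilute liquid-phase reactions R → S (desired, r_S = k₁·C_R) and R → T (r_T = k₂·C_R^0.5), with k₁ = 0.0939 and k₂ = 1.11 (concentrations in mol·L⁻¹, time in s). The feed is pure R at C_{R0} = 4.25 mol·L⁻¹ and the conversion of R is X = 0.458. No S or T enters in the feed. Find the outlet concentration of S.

Exit C_R = C_{R0}(1−X) = 4.25×0.542 = 2.304 mol·L⁻¹.
In a CSTR the entire volume is at exit conditions, so r_S = 0.0939×2.304 = 0.2163 and r_T = 1.11×2.304^0.5 = 1.685.
Fraction of consumed R going to S: r_S/(r_S+r_T) = 0.1138.
C_S = 0.1138·C_{R0}·X = 0.1138×4.25×0.458 = 0.221 mol·L⁻¹.

0.221 mol·L⁻¹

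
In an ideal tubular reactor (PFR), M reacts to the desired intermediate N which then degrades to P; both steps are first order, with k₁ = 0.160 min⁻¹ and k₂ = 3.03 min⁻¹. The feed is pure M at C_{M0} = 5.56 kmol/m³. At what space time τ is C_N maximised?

1.02 min

The intermediate peaks when r₁ = r₂, i.e. k₁e^(−k₁τ) = k₂e^(−k₂τ), giving τ_opt = ln(k₂/k₁)/(k₂−k₁).
= ln(3.03/0.160)/(3.03−0.160) = ln(18.94)/2.870 = 2.941/2.870 = 1.02 min.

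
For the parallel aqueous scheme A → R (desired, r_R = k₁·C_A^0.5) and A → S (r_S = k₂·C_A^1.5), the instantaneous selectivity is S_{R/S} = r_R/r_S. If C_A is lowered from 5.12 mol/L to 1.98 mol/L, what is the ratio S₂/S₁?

S_{R/S} = (k₁/k₂)·C_A⁻¹, so S₂/S₁ = (C_{A,2}/C_{A,1})⁻¹.
= 5.12/1.98 = 2.59.

2.59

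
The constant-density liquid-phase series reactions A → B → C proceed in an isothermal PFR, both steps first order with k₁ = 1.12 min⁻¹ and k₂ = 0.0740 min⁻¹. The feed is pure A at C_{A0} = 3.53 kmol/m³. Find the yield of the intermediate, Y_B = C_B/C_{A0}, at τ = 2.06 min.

0.813

Solving the coupled first-order balances gives C_B(τ) = [k₁/(k₂−k₁)]·C_{A0}·(e^(−k₁τ) − e^(−k₂τ)).
e^(−k₁τ) = e^(−1.12×2.06) = e^(−2.307) = 0.09954; e^(−k₂τ) = e^(−0.1524) = 0.8586.
C_B = 1.12×3.53/(0.0740−1.12) × (0.09954−0.8586) = (-3.780)×(-0.7591) = 2.869 kmol/m³.
Y_B = C_B/C_{A0} = 2.869/3.53 = 0.813.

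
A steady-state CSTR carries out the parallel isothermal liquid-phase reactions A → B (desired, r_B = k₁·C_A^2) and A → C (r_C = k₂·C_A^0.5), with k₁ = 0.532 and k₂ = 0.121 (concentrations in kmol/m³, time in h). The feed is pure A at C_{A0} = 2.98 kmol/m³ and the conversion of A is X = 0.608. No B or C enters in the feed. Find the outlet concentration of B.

Exit C_A = C_{A0}(1−X) = 2.98×0.392 = 1.168 kmol/m³.
In a CSTR the entire volume is at exit conditions, so r_B = 0.532×1.168^2 = 0.7260 and r_C = 0.121×1.168^0.5 = 0.1308.
Fraction of consumed A going to B: r_B/(r_B+r_C) = 0.8474.
C_B = 0.8474·C_{A0}·X = 0.8474×2.98×0.608 = 1.54 kmol/m³.

1.54 kmol/m³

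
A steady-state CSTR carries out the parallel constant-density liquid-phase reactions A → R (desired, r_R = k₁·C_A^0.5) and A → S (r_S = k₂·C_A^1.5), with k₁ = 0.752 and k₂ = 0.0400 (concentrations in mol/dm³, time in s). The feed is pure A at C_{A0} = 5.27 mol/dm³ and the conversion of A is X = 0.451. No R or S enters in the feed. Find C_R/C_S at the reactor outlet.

6.50

Exit C_A = C_{A0}(1−X) = 5.27×0.549 = 2.893 mol/dm³.
In a CSTR the entire volume is at exit conditions, so r_R = 0.752×2.893^0.5 = 1.279 and r_S = 0.0400×2.893^1.5 = 0.1968.
Overall selectivity = C_R/C_S = r_Rτ/(r_Sτ) = r_R/r_S = 6.50.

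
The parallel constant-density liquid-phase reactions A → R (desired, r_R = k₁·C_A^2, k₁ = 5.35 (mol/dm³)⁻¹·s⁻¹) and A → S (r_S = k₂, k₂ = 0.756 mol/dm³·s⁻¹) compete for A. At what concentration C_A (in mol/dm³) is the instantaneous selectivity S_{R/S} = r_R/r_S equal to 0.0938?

0.115 mol/dm³

S_{R/S} = (k₁/k₂)·C_A^2 ⇒ C_A = (S·k₂/k₁)^(0.5).
= (0.0938×0.756/5.35)^(0.5) = (0.01325)^(0.5) = 0.115 mol/dm³.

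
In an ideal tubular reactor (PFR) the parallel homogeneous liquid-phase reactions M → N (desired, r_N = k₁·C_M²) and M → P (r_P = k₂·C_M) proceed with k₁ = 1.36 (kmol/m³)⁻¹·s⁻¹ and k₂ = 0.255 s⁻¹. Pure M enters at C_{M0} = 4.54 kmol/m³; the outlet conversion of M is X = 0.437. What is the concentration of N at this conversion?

1.88 kmol/m³

C_M = C_{M0}(1−X) = 2.556 kmol/m³.
Along a PFR/batch, dC_P/dC_M = −r_P/(r_N+r_P) = −k₂/(k₂+k₁·C_M).
Integrating from C_{M0} to C_M: C_P = (0.255/1.36)·ln[(0.255+1.36·4.54)/(0.255+1.36·2.56)] = 0.1875·ln(6.429/3.731) = 0.1020 kmol/m³.
Then C_N = (C_{M0}−C_M) − C_P = 1.984 − 0.1020 = 1.882 kmol/m³.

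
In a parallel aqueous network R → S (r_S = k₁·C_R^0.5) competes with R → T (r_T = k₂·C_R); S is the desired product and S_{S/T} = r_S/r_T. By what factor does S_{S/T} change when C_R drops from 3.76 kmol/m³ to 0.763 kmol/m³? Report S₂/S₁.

2.22

S_{S/T} = (k₁/k₂)·C_R^-0.5, so S₂/S₁ = (C_{R,2}/C_{R,1})^-0.5.
= (0.763/3.76)^(-0.5) = (0.2029)^(-0.5) = 2.22.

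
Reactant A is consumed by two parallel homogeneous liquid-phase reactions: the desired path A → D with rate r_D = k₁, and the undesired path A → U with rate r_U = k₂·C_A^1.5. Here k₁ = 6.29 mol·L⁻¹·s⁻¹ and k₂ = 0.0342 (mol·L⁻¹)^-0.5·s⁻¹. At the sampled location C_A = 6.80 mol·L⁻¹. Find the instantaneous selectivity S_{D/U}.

10.4

S_{D/U} = r_D/r_U = (k₁)/(k₂·C_A^1.5) = (k₁/k₂)·C_A^-1.5.
= (6.29) / (0.0342×6.800^1.5) = 6.290/0.6064 = 10.4.
The undesired path is higher order in A, so low C_A (CSTR or dilute feed) favours D.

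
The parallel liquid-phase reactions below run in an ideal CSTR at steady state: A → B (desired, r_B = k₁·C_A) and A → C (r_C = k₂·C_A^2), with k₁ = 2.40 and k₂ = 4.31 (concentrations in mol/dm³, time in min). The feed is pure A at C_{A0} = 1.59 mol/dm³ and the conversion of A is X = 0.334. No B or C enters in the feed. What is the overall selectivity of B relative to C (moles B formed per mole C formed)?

Exit C_A = C_{A0}(1−X) = 1.59×0.666 = 1.059 mol/dm³.
In a CSTR the entire volume is at exit conditions, so r_B = 2.40×1.059 = 2.541 and r_C = 4.31×1.059^2 = 4.833.
Overall selectivity = C_B/C_C = r_Bτ/(r_Cτ) = r_B/r_C = 0.526.

0.526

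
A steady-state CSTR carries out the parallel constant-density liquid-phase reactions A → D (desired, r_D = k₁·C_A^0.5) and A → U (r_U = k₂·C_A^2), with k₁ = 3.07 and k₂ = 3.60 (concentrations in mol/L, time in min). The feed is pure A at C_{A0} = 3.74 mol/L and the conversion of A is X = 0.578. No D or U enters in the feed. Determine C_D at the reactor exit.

Exit C_A = C_{A0}(1−X) = 3.74×0.422 = 1.578 mol/L.
In a CSTR the entire volume is at exit conditions, so r_D = 3.07×1.578^0.5 = 3.857 and r_U = 3.60×1.578^2 = 8.967.
Fraction of consumed A going to D: r_D/(r_D+r_U) = 0.3007.
C_D = 0.3007·C_{A0}·X = 0.3007×3.74×0.578 = 0.650 mol/L.

0.650 mol/L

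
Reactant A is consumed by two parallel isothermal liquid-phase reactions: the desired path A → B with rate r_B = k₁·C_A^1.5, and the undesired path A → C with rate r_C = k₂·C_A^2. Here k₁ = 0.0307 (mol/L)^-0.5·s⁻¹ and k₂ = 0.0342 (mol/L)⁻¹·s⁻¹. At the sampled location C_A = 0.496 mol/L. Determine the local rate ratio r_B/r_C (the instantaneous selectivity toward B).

S_{B/C} = r_B/r_C = (k₁·C_A^1.5)/(k₂·C_A^2) = (k₁/k₂)·C_A^-0.5.
= (0.0307×0.4960^1.5) / (0.0342×0.4960^2) = 0.01072/0.008414 = 1.27.

1.27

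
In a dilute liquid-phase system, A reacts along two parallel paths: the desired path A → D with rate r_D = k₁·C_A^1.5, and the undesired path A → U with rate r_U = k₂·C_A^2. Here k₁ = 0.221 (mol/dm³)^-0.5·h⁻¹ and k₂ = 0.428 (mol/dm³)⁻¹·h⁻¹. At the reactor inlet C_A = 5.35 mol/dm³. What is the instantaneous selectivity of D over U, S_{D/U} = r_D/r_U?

S_{D/U} = r_D/r_U = (k₁·C_A^1.5)/(k₂·C_A^2) = (k₁/k₂)·C_A^-0.5.
= (0.221×5.350^1.5) / (0.428×5.350^2) = 2.735/12.25 = 0.223.

0.223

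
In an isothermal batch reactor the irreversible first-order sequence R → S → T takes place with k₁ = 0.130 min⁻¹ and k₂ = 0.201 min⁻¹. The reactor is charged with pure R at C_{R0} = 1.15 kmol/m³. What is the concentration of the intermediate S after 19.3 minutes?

Solving the coupled first-order balances gives C_S(t) = [k₁/(k₂−k₁)]·C_{R0}·(e^(−k₁t) − e^(−k₂t)).
e^(−k₁t) = e^(−0.130×19.3) = e^(−2.509) = 0.08135; e^(−k₂t) = e^(−3.879) = 0.02067.
C_S = 0.130×1.15/(0.201−0.130) × (0.08135−0.02067) = 2.106×0.06068 = 0.1278 kmol/m³.

0.128 kmol/m³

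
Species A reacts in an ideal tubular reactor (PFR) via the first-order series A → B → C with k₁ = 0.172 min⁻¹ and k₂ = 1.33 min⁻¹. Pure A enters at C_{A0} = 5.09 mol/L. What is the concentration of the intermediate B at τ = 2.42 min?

0.468 mol/L

For first-order series with pure A initially, C_B(τ) = k₁C_{A0}/(k₂−k₁)·(e^(−k₁τ) − e^(−k₂τ)).
e^(−k₁τ) = e^(−0.172×2.42) = e^(−0.4162) = 0.6595; e^(−k₂τ) = e^(−3.219) = 0.04001.
C_B = 0.172×5.09/(1.33−0.172) × (0.6595−0.04001) = 0.7560×0.6195 = 0.4684 mol/L.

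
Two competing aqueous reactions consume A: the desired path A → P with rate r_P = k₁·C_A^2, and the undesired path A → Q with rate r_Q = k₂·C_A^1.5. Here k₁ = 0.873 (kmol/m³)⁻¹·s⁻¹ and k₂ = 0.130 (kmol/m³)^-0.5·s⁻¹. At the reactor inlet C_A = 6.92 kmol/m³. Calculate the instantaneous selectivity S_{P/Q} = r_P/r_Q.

S_{P/Q} = r_P/r_Q = (k₁·C_A^2)/(k₂·C_A^1.5) = (k₁/k₂)·C_A^0.5.
= (0.873×6.920^2) / (0.130×6.920^1.5) = 41.80/2.366 = 17.7.
Since the desired path is higher order in A, keeping C_A high (PFR or concentrated feed) favours P.

17.7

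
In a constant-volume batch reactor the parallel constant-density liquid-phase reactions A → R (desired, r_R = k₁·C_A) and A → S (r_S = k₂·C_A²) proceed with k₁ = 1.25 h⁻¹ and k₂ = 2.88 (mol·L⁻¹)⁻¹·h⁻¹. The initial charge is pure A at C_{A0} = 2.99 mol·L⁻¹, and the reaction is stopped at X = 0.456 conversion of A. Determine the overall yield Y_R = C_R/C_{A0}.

0.0737

C_A = C_{A0}(1−X) = 1.627 mol·L⁻¹.
Along a PFR/batch, dC_R/dC_A = −r_R/(r_R+r_S) = −k₁/(k₁+k₂·C_A).
Integrating from C_{A0} to C_A: C_R = (1.25/2.88)·ln[(1.25+2.88·2.99)/(1.25+2.88·1.63)] = 0.4340·ln(9.861/5.934) = 0.2204 mol·L⁻¹.
Y_R = C_R/C_{A0} = 0.2204/2.99 = 0.0737.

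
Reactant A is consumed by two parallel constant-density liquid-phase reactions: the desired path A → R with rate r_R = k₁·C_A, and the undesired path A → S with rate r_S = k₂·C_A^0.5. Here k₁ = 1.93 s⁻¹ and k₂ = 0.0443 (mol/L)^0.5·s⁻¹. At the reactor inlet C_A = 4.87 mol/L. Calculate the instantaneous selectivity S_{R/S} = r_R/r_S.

96.1

S_{R/S} = r_R/r_S = (k₁·C_A)/(k₂·C_A^0.5) = (k₁/k₂)·C_A^0.5.
= (1.93×4.870) / (0.0443×4.870^0.5) = 9.399/0.09776 = 96.1.
Since the desired path is higher order in A, keeping C_A high (PFR or concentrated feed) favours R.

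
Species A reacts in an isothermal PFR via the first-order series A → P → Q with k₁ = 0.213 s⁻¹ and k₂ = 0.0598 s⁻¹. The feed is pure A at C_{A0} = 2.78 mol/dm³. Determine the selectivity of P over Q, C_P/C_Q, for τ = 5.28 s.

4.98

Solving the coupled first-order balances gives C_P(τ) = [k₁/(k₂−k₁)]·C_{A0}·(e^(−k₁τ) − e^(−k₂τ)).
e^(−k₁τ) = e^(−0.213×5.28) = e^(−1.125) = 0.3248; e^(−k₂τ) = e^(−0.3157) = 0.7292.
C_P = 0.213×2.78/(0.0598−0.213) × (0.3248−0.7292) = (-3.865)×(-0.4045) = 1.563 mol/dm³.
C_A = C_{A0}e^(−k₁τ) = 0.9029 mol/dm³, so C_Q = C_{A0}−C_A−C_P = 0.3138 mol/dm³; C_P/C_Q = 4.98.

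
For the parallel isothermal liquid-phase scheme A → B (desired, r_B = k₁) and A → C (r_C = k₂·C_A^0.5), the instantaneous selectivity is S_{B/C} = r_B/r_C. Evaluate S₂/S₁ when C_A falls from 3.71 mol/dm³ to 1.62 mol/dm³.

1.51

S_{B/C} = (k₁/k₂)·C_A^-0.5, so S₂/S₁ = (C_{A,2}/C_{A,1})^-0.5.
= (1.62/3.71)^(-0.5) = (0.4367)^(-0.5) = 1.51.
Selectivity toward B rises as C_A falls — low-concentration operation is favoured.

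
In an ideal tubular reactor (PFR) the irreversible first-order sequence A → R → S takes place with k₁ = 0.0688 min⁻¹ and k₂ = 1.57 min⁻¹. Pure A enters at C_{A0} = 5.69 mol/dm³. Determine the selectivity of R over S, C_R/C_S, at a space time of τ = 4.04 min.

The intermediate concentration in a first-order A→B→C sequence is C_R = k₁C_{A0}(e^(−k₁τ) − e^(−k₂τ))/(k₂−k₁).
e^(−k₁τ) = e^(−0.0688×4.04) = e^(−0.2780) = 0.7573; e^(−k₂τ) = e^(−6.343) = 0.001759.
C_R = 0.0688×5.69/(1.57−0.0688) × (0.7573−0.001759) = 0.2608×0.7556 = 0.1970 mol/dm³.
C_A = C_{A0}e^(−k₁τ) = 4.309 mol/dm³, so C_S = C_{A0}−C_A−C_R = 1.184 mol/dm³; C_R/C_S = 0.166.

0.166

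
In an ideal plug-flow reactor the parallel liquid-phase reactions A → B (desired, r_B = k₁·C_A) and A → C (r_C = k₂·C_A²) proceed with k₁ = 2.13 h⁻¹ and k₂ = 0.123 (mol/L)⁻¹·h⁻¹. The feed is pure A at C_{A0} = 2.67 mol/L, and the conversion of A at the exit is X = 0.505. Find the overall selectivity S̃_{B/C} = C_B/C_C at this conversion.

8.71

C_A = C_{A0}(1−X) = 1.322 mol/L.
Along a PFR/batch, dC_B/dC_A = −r_B/(r_B+r_C) = −k₁/(k₁+k₂·C_A).
Integrating from C_{A0} to C_A: C_B = (2.13/0.123)·ln[(2.13+0.123·2.67)/(2.13+0.123·1.32)] = 17.32·ln(2.458/2.293) = 1.210 mol/L.
C_C = (C_{A0}−C_A)−C_B = 0.1388 mol/L; S̃_{B/C} = 1.210/0.1388 = 8.71.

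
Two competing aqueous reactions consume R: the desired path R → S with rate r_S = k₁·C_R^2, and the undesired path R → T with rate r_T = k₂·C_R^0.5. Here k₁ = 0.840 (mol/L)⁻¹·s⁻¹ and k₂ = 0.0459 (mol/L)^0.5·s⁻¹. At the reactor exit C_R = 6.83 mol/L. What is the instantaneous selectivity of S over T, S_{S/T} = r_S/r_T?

S_{S/T} = r_S/r_T = (k₁·C_R^2)/(k₂·C_R^0.5) = (k₁/k₂)·C_R^1.5.
= (0.840×6.830^2) / (0.0459×6.830^0.5) = 39.19/0.1200 = 327.
Since the desired path is higher order in R, keeping C_R high (PFR or concentrated feed) favours S.

327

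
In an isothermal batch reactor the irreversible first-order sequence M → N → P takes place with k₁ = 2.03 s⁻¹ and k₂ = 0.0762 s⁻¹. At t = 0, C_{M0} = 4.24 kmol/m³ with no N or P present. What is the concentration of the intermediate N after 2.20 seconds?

3.67 kmol/m³

Solving the coupled first-order balances gives C_N(t) = [k₁/(k₂−k₁)]·C_{M0}·(e^(−k₁t) − e^(−k₂t)).
e^(−k₁t) = e^(−2.03×2.20) = e^(−4.466) = 0.01149; e^(−k₂t) = e^(−0.1676) = 0.8457.
C_N = 2.03×4.24/(0.0762−2.03) × (0.01149−0.8457) = (-4.405)×(-0.8342) = 3.675 kmol/m³.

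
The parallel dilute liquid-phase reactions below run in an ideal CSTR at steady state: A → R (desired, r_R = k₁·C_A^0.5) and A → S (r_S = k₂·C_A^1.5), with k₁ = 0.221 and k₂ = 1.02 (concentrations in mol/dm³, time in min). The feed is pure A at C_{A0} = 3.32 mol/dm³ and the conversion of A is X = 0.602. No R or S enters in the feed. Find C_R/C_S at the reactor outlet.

0.164

Exit C_A = C_{A0}(1−X) = 3.32×0.398 = 1.321 mol/dm³.
In a CSTR the entire volume is at exit conditions, so r_R = 0.221×1.321^0.5 = 0.2540 and r_S = 1.02×1.321^1.5 = 1.549.
Overall selectivity = C_R/C_S = r_Rτ/(r_Sτ) = r_R/r_S = 0.164.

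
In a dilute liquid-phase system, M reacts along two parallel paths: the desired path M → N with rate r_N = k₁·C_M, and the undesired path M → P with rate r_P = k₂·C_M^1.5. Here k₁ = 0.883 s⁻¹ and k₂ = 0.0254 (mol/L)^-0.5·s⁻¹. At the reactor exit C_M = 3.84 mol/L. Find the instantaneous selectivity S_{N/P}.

S_{N/P} = r_N/r_P = (k₁·C_M)/(k₂·C_M^1.5) = (k₁/k₂)·C_M^-0.5.
= (0.883×3.840) / (0.0254×3.840^1.5) = 3.391/0.1911 = 17.7.

17.7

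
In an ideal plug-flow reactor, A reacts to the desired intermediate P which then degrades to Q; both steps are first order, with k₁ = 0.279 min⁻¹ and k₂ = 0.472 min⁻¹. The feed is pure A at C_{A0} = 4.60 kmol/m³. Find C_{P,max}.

At the optimum, C_{P,max}/C_{A0} = (k₁/k₂)^[k₂/(k₂−k₁)].
= (0.279/0.472)^(0.472/(0.472−0.279)) = (0.5911)^(2.446) = 0.2764.
C_{P,max} = 0.2764×4.60 = 1.27 kmol/m³.

1.27 kmol/m³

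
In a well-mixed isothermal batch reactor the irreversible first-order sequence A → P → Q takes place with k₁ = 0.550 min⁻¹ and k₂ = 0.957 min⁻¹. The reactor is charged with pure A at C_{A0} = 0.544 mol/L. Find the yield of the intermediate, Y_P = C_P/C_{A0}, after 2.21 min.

The intermediate concentration in a first-order A→B→C sequence is C_P = k₁C_{A0}(e^(−k₁t) − e^(−k₂t))/(k₂−k₁).
e^(−k₁t) = e^(−0.550×2.21) = e^(−1.216) = 0.2966; e^(−k₂t) = e^(−2.115) = 0.1206.
C_P = 0.550×0.544/(0.957−0.550) × (0.2966−0.1206) = 0.7351×0.1759 = 0.1293 mol/L.
Y_P = C_P/C_{A0} = 0.1293/0.544 = 0.238.

0.238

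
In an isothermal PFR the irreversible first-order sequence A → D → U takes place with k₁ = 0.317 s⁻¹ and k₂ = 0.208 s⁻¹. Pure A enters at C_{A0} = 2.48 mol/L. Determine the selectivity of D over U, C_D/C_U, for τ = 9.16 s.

0.407

The intermediate concentration in a first-order A→B→C sequence is C_D = k₁C_{A0}(e^(−k₁τ) − e^(−k₂τ))/(k₂−k₁).
e^(−k₁τ) = e^(−0.317×9.16) = e^(−2.904) = 0.05482; e^(−k₂τ) = e^(−1.905) = 0.1488.
C_D = 0.317×2.48/(0.208−0.317) × (0.05482−0.1488) = (-7.212)×(-0.09396) = 0.6777 mol/L.
C_A = C_{A0}e^(−k₁τ) = 0.1360 mol/L, so C_U = C_{A0}−C_A−C_D = 1.666 mol/L; C_D/C_U = 0.407.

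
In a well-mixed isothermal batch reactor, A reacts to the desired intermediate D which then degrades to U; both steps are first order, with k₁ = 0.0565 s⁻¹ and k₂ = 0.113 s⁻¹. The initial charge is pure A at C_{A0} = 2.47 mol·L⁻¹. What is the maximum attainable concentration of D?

0.618 mol·L⁻¹

Evaluating C_D at t_opt = ln(k₂/k₁)/(k₂−k₁) gives C_{D,max}/C_{A0} = (k₁/k₂)^[k₂/(k₂−k₁)].
= (0.0565/0.113)^(0.113/(0.113−0.0565)) = (0.5000)^(2.000) = 0.2500.
C_{D,max} = 0.2500×2.47 = 0.618 mol·L⁻¹.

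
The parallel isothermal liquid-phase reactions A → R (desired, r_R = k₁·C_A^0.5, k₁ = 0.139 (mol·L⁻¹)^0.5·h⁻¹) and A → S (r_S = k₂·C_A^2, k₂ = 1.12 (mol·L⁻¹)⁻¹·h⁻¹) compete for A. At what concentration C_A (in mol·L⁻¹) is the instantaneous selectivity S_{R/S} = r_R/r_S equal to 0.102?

1.14 mol·L⁻¹

S_{R/S} = (k₁/k₂)·C_A^-1.5 ⇒ C_A = (S·k₂/k₁)^(1/(-1.5)).
= (0.102×1.12/0.139)^(-0.6667) = (0.8219)^(-0.6667) = 1.14 mol·L⁻¹.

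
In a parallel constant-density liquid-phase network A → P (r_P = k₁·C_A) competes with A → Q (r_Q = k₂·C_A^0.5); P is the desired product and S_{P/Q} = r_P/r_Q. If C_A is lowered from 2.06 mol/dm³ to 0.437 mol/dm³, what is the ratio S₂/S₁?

S_{P/Q} = (k₁/k₂)·C_A^0.5, so S₂/S₁ = (C_{A,2}/C_{A,1})^0.5.
= (0.437/2.06)^0.5 = (0.2121)^0.5 = 0.461.

0.461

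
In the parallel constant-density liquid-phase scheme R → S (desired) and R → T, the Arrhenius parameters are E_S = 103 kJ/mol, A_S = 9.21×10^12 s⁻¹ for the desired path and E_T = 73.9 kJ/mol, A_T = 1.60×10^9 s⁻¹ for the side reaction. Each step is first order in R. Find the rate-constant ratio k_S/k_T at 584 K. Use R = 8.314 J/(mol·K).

14.4

k_S/k_T = (A_S/A_T)·exp[−(E_S−E_T)/(RT)] = (A_S/A_T)·exp[(E_T−E_S)/(RT)].
(E_T−E_S)/(RT) = (73.9−103)×10³/(8.314×584) = -29100/4855 = -5.993.
k_S/k_T = (9.21×10^12/1.60×10^9)·exp(-5.993) = 5756 × 0.002495 = 14.4.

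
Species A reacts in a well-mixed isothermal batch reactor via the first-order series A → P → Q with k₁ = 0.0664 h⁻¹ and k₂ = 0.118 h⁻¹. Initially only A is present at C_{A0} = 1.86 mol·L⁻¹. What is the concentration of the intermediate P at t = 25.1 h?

0.328 mol·L⁻¹

For first-order series with pure A initially, C_P(t) = k₁C_{A0}/(k₂−k₁)·(e^(−k₁t) − e^(−k₂t)).
e^(−k₁t) = e^(−0.0664×25.1) = e^(−1.667) = 0.1889; e^(−k₂t) = e^(−2.962) = 0.05173.
C_P = 0.0664×1.86/(0.118−0.0664) × (0.1889−0.05173) = 2.393×0.1372 = 0.3283 mol·L⁻¹.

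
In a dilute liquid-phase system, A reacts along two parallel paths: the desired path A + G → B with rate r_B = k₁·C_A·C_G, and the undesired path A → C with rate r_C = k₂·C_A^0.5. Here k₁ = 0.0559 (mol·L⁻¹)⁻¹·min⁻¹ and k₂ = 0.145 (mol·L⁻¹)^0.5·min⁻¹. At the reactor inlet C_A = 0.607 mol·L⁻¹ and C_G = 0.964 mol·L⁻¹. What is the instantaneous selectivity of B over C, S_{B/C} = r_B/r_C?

0.290

S_{B/C} = r_B/r_C = (k₁·C_A·C_G)/(k₂·C_A^0.5) = (k₁/k₂)·C_A^0.5·C_G.
= (0.0559×0.6070×0.9640) / (0.145×0.6070^0.5) = 0.03271/0.1130 = 0.290.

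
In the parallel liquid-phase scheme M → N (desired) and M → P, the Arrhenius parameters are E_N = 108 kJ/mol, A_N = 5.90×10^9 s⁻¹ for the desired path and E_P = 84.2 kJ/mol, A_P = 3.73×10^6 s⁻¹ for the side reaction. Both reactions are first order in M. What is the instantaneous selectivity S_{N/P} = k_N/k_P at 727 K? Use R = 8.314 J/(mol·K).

With equal orders, S_{N/P} = k_N/k_P = (A_N/A_P)·exp[(E_P−E_N)/(RT)].
(E_P−E_N)/(RT) = (84.2−108)×10³/(8.314×727) = -23800/6044 = -3.938.
k_N/k_P = (5.90×10^9/3.73×10^6)·exp(-3.938) = 1582 × 0.01949 = 30.8.
Since E_N > E_P, raising the temperature improves selectivity toward N.

30.8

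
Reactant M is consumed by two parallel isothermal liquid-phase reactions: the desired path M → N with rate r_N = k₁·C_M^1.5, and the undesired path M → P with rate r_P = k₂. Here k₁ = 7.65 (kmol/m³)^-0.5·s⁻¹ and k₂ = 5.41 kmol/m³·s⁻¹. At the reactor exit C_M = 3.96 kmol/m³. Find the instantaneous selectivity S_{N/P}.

11.1

S_{N/P} = r_N/r_P = (k₁·C_M^1.5)/(k₂) = (k₁/k₂)·C_M^1.5.
= (7.65×3.960^1.5) / (5.41) = 60.28/5.410 = 11.1.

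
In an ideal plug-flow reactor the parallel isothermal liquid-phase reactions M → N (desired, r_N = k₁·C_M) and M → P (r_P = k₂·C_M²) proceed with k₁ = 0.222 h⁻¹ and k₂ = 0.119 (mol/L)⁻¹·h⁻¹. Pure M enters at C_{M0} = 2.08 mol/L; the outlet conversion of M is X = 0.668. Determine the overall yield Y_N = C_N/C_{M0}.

0.389

C_M = C_{M0}(1−X) = 0.6906 mol/L.
Along a PFR/batch, dC_N/dC_M = −r_N/(r_N+r_P) = −k₁/(k₁+k₂·C_M).
Integrating from C_{M0} to C_M: C_N = (0.222/0.119)·ln[(0.222+0.119·2.08)/(0.222+0.119·0.691)] = 1.866·ln(0.4695/0.3042) = 0.8098 mol/L.
Y_N = C_N/C_{M0} = 0.8098/2.08 = 0.389.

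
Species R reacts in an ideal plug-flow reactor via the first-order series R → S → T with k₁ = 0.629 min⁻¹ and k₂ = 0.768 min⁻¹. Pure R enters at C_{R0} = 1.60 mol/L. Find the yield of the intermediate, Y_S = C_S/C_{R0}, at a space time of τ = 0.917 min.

0.304

For first-order series with pure R initially, C_S(τ) = k₁C_{R0}/(k₂−k₁)·(e^(−k₁τ) − e^(−k₂τ)).
e^(−k₁τ) = e^(−0.629×0.917) = e^(−0.5768) = 0.5617; e^(−k₂τ) = e^(−0.7043) = 0.4945.
C_S = 0.629×1.60/(0.768−0.629) × (0.5617−0.4945) = 7.240×0.06722 = 0.4867 mol/L.
Y_S = C_S/C_{R0} = 0.4867/1.60 = 0.304.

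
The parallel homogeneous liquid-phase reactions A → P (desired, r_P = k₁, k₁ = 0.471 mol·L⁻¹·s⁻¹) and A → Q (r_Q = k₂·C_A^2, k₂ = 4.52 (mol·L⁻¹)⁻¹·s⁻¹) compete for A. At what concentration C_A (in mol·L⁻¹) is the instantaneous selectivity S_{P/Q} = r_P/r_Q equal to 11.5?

S_{P/Q} = (k₁/k₂)·C_A^-2 ⇒ C_A = (S·k₂/k₁)^(-0.5).
= (11.5×4.52/0.471)^(-0.5) = (110.4)^(-0.5) = 0.0952 mol·L⁻¹.

0.0952 mol·L⁻¹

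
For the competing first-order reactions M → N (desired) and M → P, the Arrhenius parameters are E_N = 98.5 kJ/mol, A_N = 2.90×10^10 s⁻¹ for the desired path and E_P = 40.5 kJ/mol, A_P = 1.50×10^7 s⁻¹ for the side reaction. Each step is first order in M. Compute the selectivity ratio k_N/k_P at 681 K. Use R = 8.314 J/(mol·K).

0.0688

k_N/k_P = (A_N/A_P)·exp[−(E_N−E_P)/(RT)] = (A_N/A_P)·exp[(E_P−E_N)/(RT)].
(E_P−E_N)/(RT) = (40.5−98.5)×10³/(8.314×681) = -58000/5662 = -10.24.
k_N/k_P = (2.90×10^10/1.50×10^7)·exp(-10.24) = 1933 × 3.557×10^-5 = 0.0688.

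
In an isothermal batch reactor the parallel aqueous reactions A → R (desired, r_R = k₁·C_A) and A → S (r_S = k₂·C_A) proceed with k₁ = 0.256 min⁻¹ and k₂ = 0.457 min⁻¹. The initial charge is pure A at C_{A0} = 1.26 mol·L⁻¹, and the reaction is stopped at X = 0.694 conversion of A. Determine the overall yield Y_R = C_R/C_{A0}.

0.249

C_A = C_{A0}(1−X) = 0.3856 mol·L⁻¹.
Both paths are first order in A, so the instantaneous fraction to R is constant: dC_R/d(−C_A) = k₁/(k₁+k₂) = 0.3590.
C_R = 0.3590·(C_{A0}−C_A) = 0.3590×0.8744 = 0.314 mol·L⁻¹.
Y_R = C_R/C_{A0} = 0.3140/1.26 = 0.249.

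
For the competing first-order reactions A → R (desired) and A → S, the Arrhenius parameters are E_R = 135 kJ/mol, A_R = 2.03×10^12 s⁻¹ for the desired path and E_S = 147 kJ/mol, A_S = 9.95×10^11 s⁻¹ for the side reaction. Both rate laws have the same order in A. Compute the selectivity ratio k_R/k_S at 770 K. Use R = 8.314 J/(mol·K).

13.3

Since both paths have the same order in A, the concentration cancels and S_{R/S} = k_R/k_S = (A_R/A_S)·exp[(E_S−E_R)/(RT)].
(E_S−E_R)/(RT) = (147−135)×10³/(8.314×770) = 12000/6402 = 1.874.
k_R/k_S = (2.03×10^12/9.95×10^11)·exp(1.874) = 2.040 × 6.517 = 13.3.
Since E_R < E_S, lowering the temperature improves selectivity toward R.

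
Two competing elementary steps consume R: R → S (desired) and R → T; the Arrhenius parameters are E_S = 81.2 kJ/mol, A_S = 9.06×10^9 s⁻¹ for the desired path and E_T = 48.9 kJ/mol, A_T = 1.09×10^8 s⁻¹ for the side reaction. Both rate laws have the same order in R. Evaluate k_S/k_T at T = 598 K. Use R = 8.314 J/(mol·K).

Since both paths have the same order in R, the concentration cancels and S_{S/T} = k_S/k_T = (A_S/A_T)·exp[(E_T−E_S)/(RT)].
(E_T−E_S)/(RT) = (48.9−81.2)×10³/(8.314×598) = -32300/4972 = -6.497.
k_S/k_T = (9.06×10^9/1.09×10^8)·exp(-6.497) = 83.12 × 0.001508 = 0.125.
Since E_S > E_T, raising the temperature improves selectivity toward S.

0.125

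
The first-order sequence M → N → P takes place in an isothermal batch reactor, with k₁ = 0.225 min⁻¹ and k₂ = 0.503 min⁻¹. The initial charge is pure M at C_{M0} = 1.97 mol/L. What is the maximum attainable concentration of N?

0.460 mol/L

Evaluating C_N at t_opt = ln(k₂/k₁)/(k₂−k₁) gives C_{N,max}/C_{M0} = (k₁/k₂)^[k₂/(k₂−k₁)].
= (0.225/0.503)^(0.503/(0.503−0.225)) = (0.4473)^(1.809) = 0.2333.
C_{N,max} = 0.2333×1.97 = 0.460 mol/L.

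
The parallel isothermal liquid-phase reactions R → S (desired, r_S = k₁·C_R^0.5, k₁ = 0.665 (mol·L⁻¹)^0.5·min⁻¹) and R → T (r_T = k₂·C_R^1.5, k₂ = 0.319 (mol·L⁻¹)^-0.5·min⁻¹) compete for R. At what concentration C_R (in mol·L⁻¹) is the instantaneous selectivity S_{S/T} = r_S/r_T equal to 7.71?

S_{S/T} = (k₁/k₂)·C_R⁻¹ ⇒ C_R = (S·k₂/k₁)^(-1).
= (7.71×0.319/0.665)^(-1) = (3.698)^(-1) = 0.270 mol·L⁻¹.

0.270 mol·L⁻¹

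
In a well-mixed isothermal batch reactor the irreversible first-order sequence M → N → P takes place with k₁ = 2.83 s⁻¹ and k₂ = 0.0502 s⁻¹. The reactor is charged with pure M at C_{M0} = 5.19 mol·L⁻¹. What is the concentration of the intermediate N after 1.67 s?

4.81 mol·L⁻¹

Solving the coupled first-order balances gives C_N(t) = [k₁/(k₂−k₁)]·C_{M0}·(e^(−k₁t) − e^(−k₂t)).
e^(−k₁t) = e^(−2.83×1.67) = e^(−4.726) = 0.008861; e^(−k₂t) = e^(−0.08383) = 0.9196.
C_N = 2.83×5.19/(0.0502−2.83) × (0.008861−0.9196) = (-5.284)×(-0.9107) = 4.812 mol·L⁻¹.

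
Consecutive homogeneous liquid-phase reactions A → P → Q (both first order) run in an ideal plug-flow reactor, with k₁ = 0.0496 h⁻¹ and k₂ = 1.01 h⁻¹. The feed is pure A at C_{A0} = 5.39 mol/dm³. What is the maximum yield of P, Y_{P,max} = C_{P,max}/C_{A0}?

At the optimum, C_{P,max}/C_{A0} = (k₁/k₂)^[k₂/(k₂−k₁)].
= (0.0496/1.01)^(1.01/(1.01−0.0496)) = (0.04911)^(1.052) = 0.04203.

0.0420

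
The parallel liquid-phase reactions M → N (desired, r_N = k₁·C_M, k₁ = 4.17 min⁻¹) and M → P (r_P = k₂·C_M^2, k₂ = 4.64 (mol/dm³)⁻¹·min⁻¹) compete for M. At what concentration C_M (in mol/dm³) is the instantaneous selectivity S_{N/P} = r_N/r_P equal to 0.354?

S_{N/P} = (k₁/k₂)·C_M⁻¹ ⇒ C_M = (S·k₂/k₁)^(-1).
= (0.354×4.64/4.17)^(-1) = (0.3939)^(-1) = 2.54 mol/dm³.

2.54 mol/dm³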